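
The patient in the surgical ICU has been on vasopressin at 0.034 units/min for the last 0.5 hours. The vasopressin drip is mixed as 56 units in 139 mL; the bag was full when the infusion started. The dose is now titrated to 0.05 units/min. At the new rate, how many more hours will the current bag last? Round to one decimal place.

Initial rate:
0.034 units/min × 60 min/hr = 2.04 units/hr
Concentration = 56 units ÷ 139 mL = 0.4028777 units/mL
Rate = 2.04 units/hr ÷ 0.4028777 units/mL = 5.063571 mL/hr
Volume infused so far = 5.063571 mL/hr × 0.5 hr = 2.531786 mL
Volume remaining = 139 − 2.531786 = 136.4682 mL
New rate:
0.05 units/min × 60 min/hr = 3 units/hr
Rate = 3 units/hr ÷ 0.4028777 units/mL = 7.446429 mL/hr
Time remaining = 136.4682 mL ÷ 7.446429 mL/hr = 18.32667 hr

18.3 hours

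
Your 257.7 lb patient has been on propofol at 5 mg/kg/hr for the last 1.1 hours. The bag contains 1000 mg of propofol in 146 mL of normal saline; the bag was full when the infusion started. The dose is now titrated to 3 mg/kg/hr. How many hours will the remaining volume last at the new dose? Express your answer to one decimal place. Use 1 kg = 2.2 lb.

1.0 hours

Initial rate:
Weight = 257.7 lb ÷ 2.2 lb/kg = 117.1364 kg
Dose = 5 mg/kg/hr × 117.1364 kg = 585.6818 mg/hr
Concentration = 1000 mg ÷ 146 mL = 6.849315 mg/mL
Rate = 585.6818 mg/hr ÷ 6.849315 mg/mL = 85.50955 mL/hr
Volume infused so far = 85.50955 mL/hr × 1.1 hr = 94.0605 mL
Volume remaining = 146 − 94.0605 = 51.9395 mL
New rate:
Dose = 3 mg/kg/hr × 117.1364 kg = 351.4091 mg/hr
Rate = 351.4091 mg/hr ÷ 6.849315 mg/mL = 51.30573 mL/hr
Time remaining = 51.9395 mL ÷ 51.30573 mL/hr = 1.012353 hr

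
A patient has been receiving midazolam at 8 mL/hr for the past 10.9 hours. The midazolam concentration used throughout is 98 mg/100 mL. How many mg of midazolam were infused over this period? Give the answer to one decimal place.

85.5 mg

Concentration = 98 mg ÷ 100 mL = 0.98 mg/mL
Drug rate = 8 mL/hr × 0.98 mg/mL = 7.84 mg/hr
Total = 7.84 mg/hr × 10.9 hr = 85.456 mg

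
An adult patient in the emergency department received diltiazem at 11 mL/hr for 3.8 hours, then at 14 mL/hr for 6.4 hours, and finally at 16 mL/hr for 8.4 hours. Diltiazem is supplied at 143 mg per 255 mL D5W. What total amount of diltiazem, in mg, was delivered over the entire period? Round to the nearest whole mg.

149 mg

Concentration = 143 mg ÷ 255 mL = 0.5607843 mg/mL
Stage 1: 11 mL/hr × 3.8 hr = 41.8 mL → 41.8 mL × 0.5607843 mg/mL = 23.44078 mg
Stage 2: 14 mL/hr × 6.4 hr = 89.6 mL → 89.6 mL × 0.5607843 mg/mL = 50.24627 mg
Stage 3: 16 mL/hr × 8.4 hr = 134.4 mL → 134.4 mL × 0.5607843 mg/mL = 75.36941 mg
Total = 23.44078 + 50.24627 + 75.36941 = 149.0565 mg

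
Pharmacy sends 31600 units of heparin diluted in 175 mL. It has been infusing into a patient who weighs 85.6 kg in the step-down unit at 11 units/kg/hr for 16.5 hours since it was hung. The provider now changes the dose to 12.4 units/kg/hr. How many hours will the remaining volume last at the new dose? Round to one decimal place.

Initial rate:
Dose = 11 units/kg/hr × 85.6 kg = 941.6 units/hr
Concentration = 31600 units ÷ 175 mL = 180.5714 units/mL
Rate = 941.6 units/hr ÷ 180.5714 units/mL = 5.214557 mL/hr
Volume infused so far = 5.214557 mL/hr × 16.5 hr = 86.04019 mL
Volume remaining = 175 − 86.04019 = 88.95981 mL
New rate:
Dose = 12.4 units/kg/hr × 85.6 kg = 1061.44 units/hr
Rate = 1061.44 units/hr ÷ 180.5714 units/mL = 5.878228 mL/hr
Time remaining = 88.95981 mL ÷ 5.878228 mL/hr = 15.13378 hr

15.1 hours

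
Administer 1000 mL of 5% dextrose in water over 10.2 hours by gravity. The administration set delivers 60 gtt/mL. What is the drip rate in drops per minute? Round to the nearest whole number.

1000 mL ÷ (10.2 hr × 60 = 612 min) = 1.633987 mL/min
1.633987 mL/min × 60 gtt/mL = 98.03922 gtt/min

98 gtt/min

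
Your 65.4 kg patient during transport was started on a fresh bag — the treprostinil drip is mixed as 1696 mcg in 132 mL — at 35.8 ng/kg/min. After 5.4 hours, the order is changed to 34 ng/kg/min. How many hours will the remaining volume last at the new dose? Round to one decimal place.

Initial rate:
Dose = 35.8 ng/kg/min × 65.4 kg = 2341.32 ng/min
2341.32 ng/min × 60 min/hr = 140479.2 ng/hr
Concentration = 1696 mcg ÷ 132 mL = 12.84848 mcg/mL = 12848.48 ng/mL
Rate = 140479.2 ng/hr ÷ 12848.48 ng/mL = 10.93352 mL/hr
Volume infused so far = 10.93352 mL/hr × 5.4 hr = 59.04102 mL
Volume remaining = 132 − 59.04102 = 72.95898 mL
New rate:
Dose = 34 ng/kg/min × 65.4 kg = 2223.6 ng/min
2223.6 ng/min × 60 min/hr = 133416 ng/hr
Rate = 133416 ng/hr ÷ 12848.48 ng/mL = 10.38379 mL/hr
Time remaining = 72.95898 mL ÷ 10.38379 mL/hr = 7.026236 hr

7.0 hours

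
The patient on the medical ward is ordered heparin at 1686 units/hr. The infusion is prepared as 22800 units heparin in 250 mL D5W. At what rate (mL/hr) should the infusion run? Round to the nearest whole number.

18 mL/hr

Concentration = 22800 units ÷ 250 mL = 91.2 units/mL
Rate = 1686 units/hr ÷ 91.2 units/mL = 18.48684 mL/hr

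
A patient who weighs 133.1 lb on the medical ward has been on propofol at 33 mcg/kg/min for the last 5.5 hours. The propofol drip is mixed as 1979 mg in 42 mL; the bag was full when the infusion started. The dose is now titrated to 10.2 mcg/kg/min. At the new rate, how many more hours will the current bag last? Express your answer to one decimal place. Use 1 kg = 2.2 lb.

35.7 hours

Initial rate:
Weight = 133.1 lb ÷ 2.2 lb/kg = 60.5 kg
Dose = 33 mcg/kg/min × 60.5 kg = 1996.5 mcg/min
1996.5 mcg/min × 60 min/hr = 119790 mcg/hr
Concentration = 1979 mg ÷ 42 mL = 47.11905 mg/mL = 47119.05 mcg/mL
Rate = 119790 mcg/hr ÷ 47119.05 mcg/mL = 2.542284 mL/hr
Volume infused so far = 2.542284 mL/hr × 5.5 hr = 13.98256 mL
Volume remaining = 42 − 13.98256 = 28.01744 mL
New rate:
Dose = 10.2 mcg/kg/min × 60.5 kg = 617.1 mcg/min
617.1 mcg/min × 60 min/hr = 37026 mcg/hr
Rate = 37026 mcg/hr ÷ 47119.05 mcg/mL = 0.7857969 mL/hr
Time remaining = 28.01744 mL ÷ 0.7857969 mL/hr = 35.65481 hr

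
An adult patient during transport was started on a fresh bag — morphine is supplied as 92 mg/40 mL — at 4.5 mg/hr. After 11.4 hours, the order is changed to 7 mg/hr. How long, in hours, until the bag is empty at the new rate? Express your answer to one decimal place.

5.8 hours

Initial rate:
Concentration = 92 mg ÷ 40 mL = 2.3 mg/mL
Rate = 4.5 mg/hr ÷ 2.3 mg/mL = 1.956522 mL/hr
Volume infused so far = 1.956522 mL/hr × 11.4 hr = 22.30435 mL
Volume remaining = 40 − 22.30435 = 17.69565 mL
New rate:
Rate = 7 mg/hr ÷ 2.3 mg/mL = 3.043478 mL/hr
Time remaining = 17.69565 mL ÷ 3.043478 mL/hr = 5.814286 hr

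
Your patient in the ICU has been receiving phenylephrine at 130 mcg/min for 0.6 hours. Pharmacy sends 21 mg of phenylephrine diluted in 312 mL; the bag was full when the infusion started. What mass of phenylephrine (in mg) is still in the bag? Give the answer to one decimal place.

130 mcg/min × 60 min/hr = 7800 mcg/hr
Concentration = 21 mg ÷ 312 mL = 0.06730769 mg/mL = 67.30769 mcg/mL
Rate = 7800 mcg/hr ÷ 67.30769 mcg/mL = 115.8857 mL/hr
Volume infused = 115.8857 mL/hr × 0.6 hr = 69.53143 mL
Volume remaining = 312 − 69.53143 = 242.4686 mL
Drug remaining = 242.4686 mL × 67.30769 mcg/mL = 16320 mcg = 16.32 mg

16.3 mg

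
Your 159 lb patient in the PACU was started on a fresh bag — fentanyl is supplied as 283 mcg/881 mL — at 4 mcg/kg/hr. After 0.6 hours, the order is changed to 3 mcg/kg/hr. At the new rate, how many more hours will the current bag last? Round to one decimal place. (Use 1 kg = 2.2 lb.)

Initial rate:
Weight = 159 lb ÷ 2.2 lb/kg = 72.27273 kg
Dose = 4 mcg/kg/hr × 72.27273 kg = 289.0909 mcg/hr
Concentration = 283 mcg ÷ 881 mL = 0.3212259 mcg/mL
Rate = 289.0909 mcg/hr ÷ 0.3212259 mcg/mL = 899.9615 mL/hr
Volume infused so far = 899.9615 mL/hr × 0.6 hr = 539.9769 mL
Volume remaining = 881 − 539.9769 = 341.0231 mL
New rate:
Dose = 3 mcg/kg/hr × 72.27273 kg = 216.8182 mcg/hr
Rate = 216.8182 mcg/hr ÷ 0.3212259 mcg/mL = 674.9711 mL/hr
Time remaining = 341.0231 mL ÷ 674.9711 mL/hr = 0.5052411 hr

0.5 hours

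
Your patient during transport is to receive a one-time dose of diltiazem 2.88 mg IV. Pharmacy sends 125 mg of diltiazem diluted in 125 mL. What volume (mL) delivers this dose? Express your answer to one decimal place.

Concentration = 125 mg ÷ 125 mL = 1 mg/mL
Volume = 2.88 mg ÷ 1 mg/mL = 2.88 mL

2.9 mL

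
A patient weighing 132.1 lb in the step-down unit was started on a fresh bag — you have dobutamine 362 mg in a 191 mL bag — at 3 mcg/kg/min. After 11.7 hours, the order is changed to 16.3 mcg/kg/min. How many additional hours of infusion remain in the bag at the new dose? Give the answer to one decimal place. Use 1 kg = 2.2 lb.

4.0 hours

Initial rate:
Weight = 132.1 lb ÷ 2.2 lb/kg = 60.04545 kg
Dose = 3 mcg/kg/min × 60.04545 kg = 180.1364 mcg/min
180.1364 mcg/min × 60 min/hr = 10808.18 mcg/hr
Concentration = 362 mg ÷ 191 mL = 1.895288 mg/mL = 1895.288 mcg/mL
Rate = 10808.18 mcg/hr ÷ 1895.288 mcg/mL = 5.702659 mL/hr
Volume infused so far = 5.702659 mL/hr × 11.7 hr = 66.72112 mL
Volume remaining = 191 − 66.72112 = 124.2789 mL
New rate:
Dose = 16.3 mcg/kg/min × 60.04545 kg = 978.7409 mcg/min
978.7409 mcg/min × 60 min/hr = 58724.45 mcg/hr
Rate = 58724.45 mcg/hr ÷ 1895.288 mcg/mL = 30.98445 mL/hr
Time remaining = 124.2789 mL ÷ 30.98445 mL/hr = 4.011008 hr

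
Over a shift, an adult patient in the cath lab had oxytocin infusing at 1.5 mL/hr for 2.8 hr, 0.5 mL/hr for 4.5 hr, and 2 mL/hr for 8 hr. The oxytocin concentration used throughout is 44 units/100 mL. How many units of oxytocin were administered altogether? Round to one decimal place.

9.9 units

Concentration = 44 units ÷ 100 mL = 0.44 units/mL
Stage 1: 1.5 mL/hr × 2.8 hr = 4.2 mL → 4.2 mL × 0.44 units/mL = 1.848 units
Stage 2: 0.5 mL/hr × 4.5 hr = 2.25 mL → 2.25 mL × 0.44 units/mL = 0.99 units
Stage 3: 2 mL/hr × 8 hr = 16 mL → 16 mL × 0.44 units/mL = 7.04 units
Total = 1.848 + 0.99 + 7.04 = 9.878 units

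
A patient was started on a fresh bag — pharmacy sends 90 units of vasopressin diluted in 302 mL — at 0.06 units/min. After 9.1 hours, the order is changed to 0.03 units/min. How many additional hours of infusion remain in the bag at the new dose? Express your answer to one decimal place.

Initial rate:
0.06 units/min × 60 min/hr = 3.6 units/hr
Concentration = 90 units ÷ 302 mL = 0.2980132 units/mL
Rate = 3.6 units/hr ÷ 0.2980132 units/mL = 12.08 mL/hr
Volume infused so far = 12.08 mL/hr × 9.1 hr = 109.928 mL
Volume remaining = 302 − 109.928 = 192.072 mL
New rate:
0.03 units/min × 60 min/hr = 1.8 units/hr
Rate = 1.8 units/hr ÷ 0.2980132 units/mL = 6.04 mL/hr
Time remaining = 192.072 mL ÷ 6.04 mL/hr = 31.8 hr

31.8 hours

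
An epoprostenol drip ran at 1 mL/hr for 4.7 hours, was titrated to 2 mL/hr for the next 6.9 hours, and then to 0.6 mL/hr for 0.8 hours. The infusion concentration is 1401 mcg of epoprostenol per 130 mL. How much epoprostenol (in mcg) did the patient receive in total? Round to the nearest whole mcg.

Concentration = 1401 mcg ÷ 130 mL = 10.77692 mcg/mL
Stage 1: 1 mL/hr × 4.7 hr = 4.7 mL → 4.7 mL × 10.77692 mcg/mL = 50.65154 mcg
Stage 2: 2 mL/hr × 6.9 hr = 13.8 mL → 13.8 mL × 10.77692 mcg/mL = 148.7215 mcg
Stage 3: 0.6 mL/hr × 0.8 hr = 0.48 mL → 0.48 mL × 10.77692 mcg/mL = 5.172923 mcg
Total = 50.65154 + 148.7215 + 5.172923 = 204.546 mcg

205 mcg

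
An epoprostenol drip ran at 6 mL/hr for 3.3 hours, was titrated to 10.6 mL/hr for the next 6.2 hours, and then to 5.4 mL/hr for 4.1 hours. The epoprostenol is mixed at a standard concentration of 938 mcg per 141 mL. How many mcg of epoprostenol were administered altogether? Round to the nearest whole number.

Concentration = 938 mcg ÷ 141 mL = 6.652482 mcg/mL
Stage 1: 6 mL/hr × 3.3 hr = 19.8 mL → 19.8 mL × 6.652482 mcg/mL = 131.7191 mcg
Stage 2: 10.6 mL/hr × 6.2 hr = 65.72 mL → 65.72 mL × 6.652482 mcg/mL = 437.2011 mcg
Stage 3: 5.4 mL/hr × 4.1 hr = 22.14 mL → 22.14 mL × 6.652482 mcg/mL = 147.286 mcg
Total = 131.7191 + 437.2011 + 147.286 = 716.2062 mcg

716 mcg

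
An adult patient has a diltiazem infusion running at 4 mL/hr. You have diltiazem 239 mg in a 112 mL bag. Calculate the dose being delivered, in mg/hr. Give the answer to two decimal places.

Concentration = 239 mg ÷ 112 mL = 2.133929 mg/mL
Drug rate = 4 mL/hr × 2.133929 mg/mL = 8.535714 mg/hr

8.54 mg/hr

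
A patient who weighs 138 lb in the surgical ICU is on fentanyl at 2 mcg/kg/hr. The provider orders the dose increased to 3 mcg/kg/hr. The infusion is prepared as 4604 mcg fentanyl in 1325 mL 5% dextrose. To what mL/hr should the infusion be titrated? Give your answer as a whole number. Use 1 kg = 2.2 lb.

Weight = 138 lb ÷ 2.2 lb/kg = 62.72727 kg
Dose = 3 mcg/kg/hr × 62.72727 kg = 188.1818 mcg/hr
Concentration = 4604 mcg ÷ 1325 mL = 3.474717 mcg/mL
Rate = 188.1818 mcg/hr ÷ 3.474717 mcg/mL = 54.15745 mL/hr

54 mL/hr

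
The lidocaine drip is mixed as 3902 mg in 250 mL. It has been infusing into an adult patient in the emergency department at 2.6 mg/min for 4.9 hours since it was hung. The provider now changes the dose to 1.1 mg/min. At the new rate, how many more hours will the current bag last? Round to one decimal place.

47.5 hours

Initial rate:
2.6 mg/min × 60 min/hr = 156 mg/hr
Concentration = 3902 mg ÷ 250 mL = 15.608 mg/mL
Rate = 156 mg/hr ÷ 15.608 mg/mL = 9.994874 mL/hr
Volume infused so far = 9.994874 mL/hr × 4.9 hr = 48.97488 mL
Volume remaining = 250 − 48.97488 = 201.0251 mL
New rate:
1.1 mg/min × 60 min/hr = 66 mg/hr
Rate = 66 mg/hr ÷ 15.608 mg/mL = 4.228601 mL/hr
Time remaining = 201.0251 mL ÷ 4.228601 mL/hr = 47.53939 hr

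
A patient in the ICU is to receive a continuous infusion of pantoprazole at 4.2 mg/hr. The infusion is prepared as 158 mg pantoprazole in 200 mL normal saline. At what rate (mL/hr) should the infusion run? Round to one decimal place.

Concentration = 158 mg ÷ 200 mL = 0.79 mg/mL
Rate = 4.2 mg/hr ÷ 0.79 mg/mL = 5.316456 mL/hr

5.3 mL/hr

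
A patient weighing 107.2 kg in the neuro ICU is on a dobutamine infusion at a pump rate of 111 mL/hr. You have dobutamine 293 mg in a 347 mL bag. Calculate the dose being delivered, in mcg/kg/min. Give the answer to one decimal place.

Concentration = 293 mg ÷ 347 mL = 0.8443804 mg/mL = 844.3804 mcg/mL
Drug rate = 111 mL/hr × 844.3804 mcg/mL = 93726.22 mcg/hr
93726.22 mcg/hr ÷ 60 min/hr = 1562.104 mcg/min
1562.104 mcg/min ÷ 107.2 kg = 14.57186 mcg/kg/min

14.6 mcg/kg/min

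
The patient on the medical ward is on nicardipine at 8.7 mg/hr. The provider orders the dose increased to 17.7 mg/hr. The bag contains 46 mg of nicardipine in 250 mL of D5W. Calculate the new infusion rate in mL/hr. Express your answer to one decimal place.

Concentration = 46 mg ÷ 250 mL = 0.184 mg/mL
Rate = 17.7 mg/hr ÷ 0.184 mg/mL = 96.19565 mL/hr

96.2 mL/hr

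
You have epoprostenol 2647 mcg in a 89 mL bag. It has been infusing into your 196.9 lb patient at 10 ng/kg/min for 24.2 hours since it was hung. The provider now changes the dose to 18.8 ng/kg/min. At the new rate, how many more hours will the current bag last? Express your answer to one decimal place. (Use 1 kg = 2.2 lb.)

Initial rate:
Weight = 196.9 lb ÷ 2.2 lb/kg = 89.5 kg
Dose = 10 ng/kg/min × 89.5 kg = 895 ng/min
895 ng/min × 60 min/hr = 53700 ng/hr
Concentration = 2647 mcg ÷ 89 mL = 29.74157 mcg/mL = 29741.57 ng/mL
Rate = 53700 ng/hr ÷ 29741.57 ng/mL = 1.805553 mL/hr
Volume infused so far = 1.805553 mL/hr × 24.2 hr = 43.69439 mL
Volume remaining = 89 − 43.69439 = 45.30561 mL
New rate:
Dose = 18.8 ng/kg/min × 89.5 kg = 1682.6 ng/min
1682.6 ng/min × 60 min/hr = 100956 ng/hr
Rate = 100956 ng/hr ÷ 29741.57 ng/mL = 3.39444 mL/hr
Time remaining = 45.30561 mL ÷ 3.39444 mL/hr = 13.347 hr

13.3 hours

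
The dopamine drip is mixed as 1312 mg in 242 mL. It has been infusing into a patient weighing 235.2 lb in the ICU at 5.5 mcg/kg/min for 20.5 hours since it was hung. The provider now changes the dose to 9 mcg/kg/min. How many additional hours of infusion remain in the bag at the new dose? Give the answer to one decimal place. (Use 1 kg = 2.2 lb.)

10.2 hours

Initial rate:
Weight = 235.2 lb ÷ 2.2 lb/kg = 106.9091 kg
Dose = 5.5 mcg/kg/min × 106.9091 kg = 588 mcg/min
588 mcg/min × 60 min/hr = 35280 mcg/hr
Concentration = 1312 mg ÷ 242 mL = 5.421488 mg/mL = 5421.488 mcg/mL
Rate = 35280 mcg/hr ÷ 5421.488 mcg/mL = 6.507439 mL/hr
Volume infused so far = 6.507439 mL/hr × 20.5 hr = 133.4025 mL
Volume remaining = 242 − 133.4025 = 108.5975 mL
New rate:
Dose = 9 mcg/kg/min × 106.9091 kg = 962.1818 mcg/min
962.1818 mcg/min × 60 min/hr = 57730.91 mcg/hr
Rate = 57730.91 mcg/hr ÷ 5421.488 mcg/mL = 10.64854 mL/hr
Time remaining = 108.5975 mL ÷ 10.64854 mL/hr = 10.19835 hr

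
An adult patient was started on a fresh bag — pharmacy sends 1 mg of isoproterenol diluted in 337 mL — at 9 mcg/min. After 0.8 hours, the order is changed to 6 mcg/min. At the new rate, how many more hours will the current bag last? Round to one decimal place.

Initial rate:
9 mcg/min × 60 min/hr = 540 mcg/hr
Concentration = 1 mg ÷ 337 mL = 0.002967359 mg/mL = 2.967359 mcg/mL
Rate = 540 mcg/hr ÷ 2.967359 mcg/mL = 181.98 mL/hr
Volume infused so far = 181.98 mL/hr × 0.8 hr = 145.584 mL
Volume remaining = 337 − 145.584 = 191.416 mL
New rate:
6 mcg/min × 60 min/hr = 360 mcg/hr
Rate = 360 mcg/hr ÷ 2.967359 mcg/mL = 121.32 mL/hr
Time remaining = 191.416 mL ÷ 121.32 mL/hr = 1.577778 hr

1.6 hours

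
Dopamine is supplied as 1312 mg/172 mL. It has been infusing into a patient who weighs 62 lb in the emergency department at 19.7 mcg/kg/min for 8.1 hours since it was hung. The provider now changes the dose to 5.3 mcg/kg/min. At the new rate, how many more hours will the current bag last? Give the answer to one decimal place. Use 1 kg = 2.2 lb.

116.3 hours

Initial rate:
Weight = 62 lb ÷ 2.2 lb/kg = 28.18182 kg
Dose = 19.7 mcg/kg/min × 28.18182 kg = 555.1818 mcg/min
555.1818 mcg/min × 60 min/hr = 33310.91 mcg/hr
Concentration = 1312 mg ÷ 172 mL = 7.627907 mg/mL = 7627.907 mcg/mL
Rate = 33310.91 mcg/hr ÷ 7627.907 mcg/mL = 4.366979 mL/hr
Volume infused so far = 4.366979 mL/hr × 8.1 hr = 35.37253 mL
Volume remaining = 172 − 35.37253 = 136.6275 mL
New rate:
Dose = 5.3 mcg/kg/min × 28.18182 kg = 149.3636 mcg/min
149.3636 mcg/min × 60 min/hr = 8961.818 mcg/hr
Rate = 8961.818 mcg/hr ÷ 7627.907 mcg/mL = 1.174873 mL/hr
Time remaining = 136.6275 mL ÷ 1.174873 mL/hr = 116.2913 hr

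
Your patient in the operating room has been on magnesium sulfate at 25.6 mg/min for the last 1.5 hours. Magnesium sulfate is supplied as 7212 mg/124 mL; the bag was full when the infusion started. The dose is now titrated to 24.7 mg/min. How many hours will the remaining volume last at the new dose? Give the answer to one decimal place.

Initial rate:
25.6 mg/min × 60 min/hr = 1536 mg/hr
Concentration = 7212 mg ÷ 124 mL = 58.16129 mg/mL
Rate = 1536 mg/hr ÷ 58.16129 mg/mL = 26.40932 mL/hr
Volume infused so far = 26.40932 mL/hr × 1.5 hr = 39.61398 mL
Volume remaining = 124 − 39.61398 = 84.38602 mL
New rate:
24.7 mg/min × 60 min/hr = 1482 mg/hr
Rate = 1482 mg/hr ÷ 58.16129 mg/mL = 25.48087 mL/hr
Time remaining = 84.38602 mL ÷ 25.48087 mL/hr = 3.311741 hr

3.3 hours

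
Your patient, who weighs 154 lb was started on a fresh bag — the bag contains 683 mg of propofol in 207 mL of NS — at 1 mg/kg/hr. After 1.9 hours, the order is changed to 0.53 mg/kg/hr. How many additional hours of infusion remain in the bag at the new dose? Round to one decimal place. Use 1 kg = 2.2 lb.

Initial rate:
Weight = 154 lb ÷ 2.2 lb/kg = 70 kg
Dose = 1 mg/kg/hr × 70 kg = 70 mg/hr
Concentration = 683 mg ÷ 207 mL = 3.299517 mg/mL
Rate = 70 mg/hr ÷ 3.299517 mg/mL = 21.21523 mL/hr
Volume infused so far = 21.21523 mL/hr × 1.9 hr = 40.30893 mL
Volume remaining = 207 − 40.30893 = 166.6911 mL
New rate:
Dose = 0.53 mg/kg/hr × 70 kg = 37.1 mg/hr
Rate = 37.1 mg/hr ÷ 3.299517 mg/mL = 11.24407 mL/hr
Time remaining = 166.6911 mL ÷ 11.24407 mL/hr = 14.8248 hr

14.8 hours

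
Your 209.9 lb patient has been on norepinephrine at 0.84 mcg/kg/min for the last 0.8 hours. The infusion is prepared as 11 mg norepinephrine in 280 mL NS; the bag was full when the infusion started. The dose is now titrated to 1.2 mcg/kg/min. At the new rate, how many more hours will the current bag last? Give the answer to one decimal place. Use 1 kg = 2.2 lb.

1.0 hours

Initial rate:
Weight = 209.9 lb ÷ 2.2 lb/kg = 95.40909 kg
Dose = 0.84 mcg/kg/min × 95.40909 kg = 80.14364 mcg/min
80.14364 mcg/min × 60 min/hr = 4808.618 mcg/hr
Concentration = 11 mg ÷ 280 mL = 0.03928571 mg/mL = 39.28571 mcg/mL
Rate = 4808.618 mcg/hr ÷ 39.28571 mcg/mL = 122.4012 mL/hr
Volume infused so far = 122.4012 mL/hr × 0.8 hr = 97.92095 mL
Volume remaining = 280 − 97.92095 = 182.079 mL
New rate:
Dose = 1.2 mcg/kg/min × 95.40909 kg = 114.4909 mcg/min
114.4909 mcg/min × 60 min/hr = 6869.455 mcg/hr
Rate = 6869.455 mcg/hr ÷ 39.28571 mcg/mL = 174.8588 mL/hr
Time remaining = 182.079 mL ÷ 174.8588 mL/hr = 1.041292 hr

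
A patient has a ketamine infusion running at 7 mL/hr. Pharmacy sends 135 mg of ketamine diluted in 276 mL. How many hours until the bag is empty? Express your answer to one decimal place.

Duration = 276 mL ÷ 7 mL/hr = 39.42857 hr

39.4 hours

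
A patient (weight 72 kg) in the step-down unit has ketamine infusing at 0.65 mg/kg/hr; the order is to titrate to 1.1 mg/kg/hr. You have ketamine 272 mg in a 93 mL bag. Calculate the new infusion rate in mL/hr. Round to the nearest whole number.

Dose = 1.1 mg/kg/hr × 72 kg = 79.2 mg/hr
Concentration = 272 mg ÷ 93 mL = 2.924731 mg/mL
Rate = 79.2 mg/hr ÷ 2.924731 mg/mL = 27.07941 mL/hr

27 mL/hr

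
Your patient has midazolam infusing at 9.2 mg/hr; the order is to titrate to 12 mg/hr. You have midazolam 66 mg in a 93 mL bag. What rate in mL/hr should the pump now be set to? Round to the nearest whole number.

17 mL/hr

Concentration = 66 mg ÷ 93 mL = 0.7096774 mg/mL
Rate = 12 mg/hr ÷ 0.7096774 mg/mL = 16.90909 mL/hr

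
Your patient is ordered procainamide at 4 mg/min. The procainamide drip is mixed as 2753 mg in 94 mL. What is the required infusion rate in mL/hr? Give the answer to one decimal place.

8.2 mL/hr

4 mg/min × 60 min/hr = 240 mg/hr
Concentration = 2753 mg ÷ 94 mL = 29.28723 mg/mL
Rate = 240 mg/hr ÷ 29.28723 mg/mL = 8.194697 mL/hr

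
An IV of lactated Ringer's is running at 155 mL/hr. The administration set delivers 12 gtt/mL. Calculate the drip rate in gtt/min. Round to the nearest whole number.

155 mL/hr ÷ 60 min/hr = 2.583333 mL/min
2.583333 mL/min × 12 gtt/mL = 31 gtt/min

31 gtt/min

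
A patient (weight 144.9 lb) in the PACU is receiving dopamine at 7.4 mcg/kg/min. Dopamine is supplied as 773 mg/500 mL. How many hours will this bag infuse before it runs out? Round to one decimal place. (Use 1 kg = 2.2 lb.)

Weight = 144.9 lb ÷ 2.2 lb/kg = 65.86364 kg
Dose = 7.4 mcg/kg/min × 65.86364 kg = 487.3909 mcg/min
487.3909 mcg/min × 60 min/hr = 29243.45 mcg/hr
Concentration = 773 mg ÷ 500 mL = 1.546 mg/mL = 1546 mcg/mL
Rate = 29243.45 mcg/hr ÷ 1546 mcg/mL = 18.91556 mL/hr
Duration = 500 mL ÷ 18.91556 mL/hr = 26.43327 hr

26.4 hours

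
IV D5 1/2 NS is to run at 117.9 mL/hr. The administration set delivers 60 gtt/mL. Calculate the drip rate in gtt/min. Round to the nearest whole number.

118 gtt/min

117.9 mL/hr ÷ 60 min/hr = 1.965 mL/min
1.965 mL/min × 60 gtt/mL = 117.9 gtt/min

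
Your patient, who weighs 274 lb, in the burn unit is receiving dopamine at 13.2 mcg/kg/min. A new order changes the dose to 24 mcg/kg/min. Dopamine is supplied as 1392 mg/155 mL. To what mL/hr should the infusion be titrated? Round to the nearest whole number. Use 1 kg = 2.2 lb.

20 mL/hr

Weight = 274 lb ÷ 2.2 lb/kg = 124.5455 kg
Dose = 24 mcg/kg/min × 124.5455 kg = 2989.091 mcg/min
2989.091 mcg/min × 60 min/hr = 179345.5 mcg/hr
Concentration = 1392 mg ÷ 155 mL = 8.980645 mg/mL = 8980.645 mcg/mL
Rate = 179345.5 mcg/hr ÷ 8980.645 mcg/mL = 19.97022 mL/hr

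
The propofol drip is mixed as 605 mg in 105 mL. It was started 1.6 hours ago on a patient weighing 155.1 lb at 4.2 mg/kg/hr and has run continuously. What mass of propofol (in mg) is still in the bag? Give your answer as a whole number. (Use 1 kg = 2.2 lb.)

131 mg

Weight = 155.1 lb ÷ 2.2 lb/kg = 70.5 kg
Dose = 4.2 mg/kg/hr × 70.5 kg = 296.1 mg/hr
Concentration = 605 mg ÷ 105 mL = 5.761905 mg/mL
Rate = 296.1 mg/hr ÷ 5.761905 mg/mL = 51.38926 mL/hr
Volume infused = 51.38926 mL/hr × 1.6 hr = 82.22281 mL
Volume remaining = 105 − 82.22281 = 22.77719 mL
Drug remaining = 22.77719 mL × 5.761905 mg/mL = 131.24 mg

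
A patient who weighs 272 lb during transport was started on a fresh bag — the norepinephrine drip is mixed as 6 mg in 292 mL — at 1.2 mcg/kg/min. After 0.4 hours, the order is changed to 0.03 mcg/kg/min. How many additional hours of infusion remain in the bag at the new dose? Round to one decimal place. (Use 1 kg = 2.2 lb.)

Initial rate:
Weight = 272 lb ÷ 2.2 lb/kg = 123.6364 kg
Dose = 1.2 mcg/kg/min × 123.6364 kg = 148.3636 mcg/min
148.3636 mcg/min × 60 min/hr = 8901.818 mcg/hr
Concentration = 6 mg ÷ 292 mL = 0.02054795 mg/mL = 20.54795 mcg/mL
Rate = 8901.818 mcg/hr ÷ 20.54795 mcg/mL = 433.2218 mL/hr
Volume infused so far = 433.2218 mL/hr × 0.4 hr = 173.2887 mL
Volume remaining = 292 − 173.2887 = 118.7113 mL
New rate:
Dose = 0.03 mcg/kg/min × 123.6364 kg = 3.709091 mcg/min
3.709091 mcg/min × 60 min/hr = 222.5455 mcg/hr
Rate = 222.5455 mcg/hr ÷ 20.54795 mcg/mL = 10.83055 mL/hr
Time remaining = 118.7113 mL ÷ 10.83055 mL/hr = 10.96078 hr

11.0 hours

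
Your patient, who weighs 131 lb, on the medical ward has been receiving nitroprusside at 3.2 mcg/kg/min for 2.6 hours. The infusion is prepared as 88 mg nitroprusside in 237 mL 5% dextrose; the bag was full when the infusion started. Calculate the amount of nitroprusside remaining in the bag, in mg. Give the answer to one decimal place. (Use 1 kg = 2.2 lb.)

Weight = 131 lb ÷ 2.2 lb/kg = 59.54545 kg
Dose = 3.2 mcg/kg/min × 59.54545 kg = 190.5455 mcg/min
190.5455 mcg/min × 60 min/hr = 11432.73 mcg/hr
Concentration = 88 mg ÷ 237 mL = 0.371308 mg/mL = 371.308 mcg/mL
Rate = 11432.73 mcg/hr ÷ 371.308 mcg/mL = 30.79041 mL/hr
Volume infused = 30.79041 mL/hr × 2.6 hr = 80.05507 mL
Volume remaining = 237 − 80.05507 = 156.9449 mL
Drug remaining = 156.9449 mL × 371.308 mcg/mL = 58274.91 mcg = 58.27491 mg

58.3 mg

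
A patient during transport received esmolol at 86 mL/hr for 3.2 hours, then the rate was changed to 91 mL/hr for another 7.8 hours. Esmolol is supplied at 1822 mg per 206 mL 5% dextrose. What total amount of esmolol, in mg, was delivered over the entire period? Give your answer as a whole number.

8712 mg

Concentration = 1822 mg ÷ 206 mL = 8.84466 mg/mL
Stage 1: 86 mL/hr × 3.2 hr = 275.2 mL → 275.2 mL × 8.84466 mg/mL = 2434.05 mg
Stage 2: 91 mL/hr × 7.8 hr = 709.8 mL → 709.8 mL × 8.84466 mg/mL = 6277.94 mg
Total = 2434.05 + 6277.94 = 8711.99 mg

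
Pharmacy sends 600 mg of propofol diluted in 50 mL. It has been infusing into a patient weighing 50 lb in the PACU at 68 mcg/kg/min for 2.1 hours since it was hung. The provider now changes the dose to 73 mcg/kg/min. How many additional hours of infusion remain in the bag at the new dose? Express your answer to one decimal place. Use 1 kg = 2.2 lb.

4.1 hours

Initial rate:
Weight = 50 lb ÷ 2.2 lb/kg = 22.72727 kg
Dose = 68 mcg/kg/min × 22.72727 kg = 1545.455 mcg/min
1545.455 mcg/min × 60 min/hr = 92727.27 mcg/hr
Concentration = 600 mg ÷ 50 mL = 12 mg/mL = 12000 mcg/mL
Rate = 92727.27 mcg/hr ÷ 12000 mcg/mL = 7.727273 mL/hr
Volume infused so far = 7.727273 mL/hr × 2.1 hr = 16.22727 mL
Volume remaining = 50 − 16.22727 = 33.77273 mL
New rate:
Dose = 73 mcg/kg/min × 22.72727 kg = 1659.091 mcg/min
1659.091 mcg/min × 60 min/hr = 99545.45 mcg/hr
Rate = 99545.45 mcg/hr ÷ 12000 mcg/mL = 8.295455 mL/hr
Time remaining = 33.77273 mL ÷ 8.295455 mL/hr = 4.071233 hr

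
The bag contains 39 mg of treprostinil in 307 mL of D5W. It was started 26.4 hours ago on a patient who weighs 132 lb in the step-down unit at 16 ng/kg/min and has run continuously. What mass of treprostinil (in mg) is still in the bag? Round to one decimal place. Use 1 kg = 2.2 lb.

Weight = 132 lb ÷ 2.2 lb/kg = 60 kg
Dose = 16 ng/kg/min × 60 kg = 960 ng/min
960 ng/min × 60 min/hr = 57600 ng/hr
Concentration = 39 mg ÷ 307 mL = 0.1270358 mg/mL = 127035.8 ng/mL
Rate = 57600 ng/hr ÷ 127035.8 ng/mL = 0.4534154 mL/hr
Volume infused = 0.4534154 mL/hr × 26.4 hr = 11.97017 mL
Volume remaining = 307 − 11.97017 = 295.0298 mL
Drug remaining = 295.0298 mL × 127035.8 ng/mL = 37479360 ng = 37.47936 mg

37.5 mg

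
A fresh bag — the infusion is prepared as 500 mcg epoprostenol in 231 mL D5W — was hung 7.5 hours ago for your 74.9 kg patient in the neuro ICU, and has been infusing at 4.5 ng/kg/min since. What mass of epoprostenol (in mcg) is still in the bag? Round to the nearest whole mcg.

348 mcg

Dose = 4.5 ng/kg/min × 74.9 kg = 337.05 ng/min
337.05 ng/min × 60 min/hr = 20223 ng/hr
Concentration = 500 mcg ÷ 231 mL = 2.164502 mcg/mL = 2164.502 ng/mL
Rate = 20223 ng/hr ÷ 2164.502 ng/mL = 9.343026 mL/hr
Volume infused = 9.343026 mL/hr × 7.5 hr = 70.07269 mL
Volume remaining = 231 − 70.07269 = 160.9273 mL
Drug remaining = 160.9273 mL × 2164.502 ng/mL = 348327.5 ng = 348.3275 mcg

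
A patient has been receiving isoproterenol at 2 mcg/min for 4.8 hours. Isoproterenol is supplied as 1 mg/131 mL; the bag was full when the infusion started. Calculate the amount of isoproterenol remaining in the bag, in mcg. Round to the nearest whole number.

2 mcg/min × 60 min/hr = 120 mcg/hr
Concentration = 1 mg ÷ 131 mL = 0.007633588 mg/mL = 7.633588 mcg/mL
Rate = 120 mcg/hr ÷ 7.633588 mcg/mL = 15.72 mL/hr
Volume infused = 15.72 mL/hr × 4.8 hr = 75.456 mL
Volume remaining = 131 − 75.456 = 55.544 mL
Drug remaining = 55.544 mL × 7.633588 mcg/mL = 424 mcg

424 mcg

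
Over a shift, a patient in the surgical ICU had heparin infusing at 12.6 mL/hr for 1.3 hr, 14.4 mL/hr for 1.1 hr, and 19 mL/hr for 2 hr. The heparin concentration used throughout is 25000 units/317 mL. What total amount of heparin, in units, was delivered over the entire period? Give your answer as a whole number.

Concentration = 25000 units ÷ 317 mL = 78.86435 units/mL
Stage 1: 12.6 mL/hr × 1.3 hr = 16.38 mL → 16.38 mL × 78.86435 units/mL = 1291.798 units
Stage 2: 14.4 mL/hr × 1.1 hr = 15.84 mL → 15.84 mL × 78.86435 units/mL = 1249.211 units
Stage 3: 19 mL/hr × 2 hr = 38 mL → 38 mL × 78.86435 units/mL = 2996.845 units
Total = 1291.798 + 1249.211 + 2996.845 = 5537.855 units

5538 units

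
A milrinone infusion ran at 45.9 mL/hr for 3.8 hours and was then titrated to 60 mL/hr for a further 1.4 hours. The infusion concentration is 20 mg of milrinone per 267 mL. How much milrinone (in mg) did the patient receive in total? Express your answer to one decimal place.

Concentration = 20 mg ÷ 267 mL = 0.07490637 mg/mL
Stage 1: 45.9 mL/hr × 3.8 hr = 174.42 mL → 174.42 mL × 0.07490637 mg/mL = 13.06517 mg
Stage 2: 60 mL/hr × 1.4 hr = 84 mL → 84 mL × 0.07490637 mg/mL = 6.292135 mg
Total = 13.06517 + 6.292135 = 19.3573 mg

19.4 mg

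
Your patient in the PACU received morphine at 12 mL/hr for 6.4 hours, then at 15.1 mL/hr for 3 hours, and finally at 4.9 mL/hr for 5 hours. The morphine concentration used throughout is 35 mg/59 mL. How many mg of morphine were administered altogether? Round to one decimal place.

Concentration = 35 mg ÷ 59 mL = 0.5932203 mg/mL
Stage 1: 12 mL/hr × 6.4 hr = 76.8 mL → 76.8 mL × 0.5932203 mg/mL = 45.55932 mg
Stage 2: 15.1 mL/hr × 3 hr = 45.3 mL → 45.3 mL × 0.5932203 mg/mL = 26.87288 mg
Stage 3: 4.9 mL/hr × 5 hr = 24.5 mL → 24.5 mL × 0.5932203 mg/mL = 14.5339 mg
Total = 45.55932 + 26.87288 + 14.5339 = 86.9661 mg

87.0 mg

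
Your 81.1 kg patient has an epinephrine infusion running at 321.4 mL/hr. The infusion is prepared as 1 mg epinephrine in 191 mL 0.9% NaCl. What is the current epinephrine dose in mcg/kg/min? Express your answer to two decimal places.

0.35 mcg/kg/min

Concentration = 1 mg ÷ 191 mL = 0.005235602 mg/mL = 5.235602 mcg/mL
Drug rate = 321.4 mL/hr × 5.235602 mcg/mL = 1682.723 mcg/hr
1682.723 mcg/hr ÷ 60 min/hr = 28.04538 mcg/min
28.04538 mcg/min ÷ 81.1 kg = 0.3458123 mcg/kg/min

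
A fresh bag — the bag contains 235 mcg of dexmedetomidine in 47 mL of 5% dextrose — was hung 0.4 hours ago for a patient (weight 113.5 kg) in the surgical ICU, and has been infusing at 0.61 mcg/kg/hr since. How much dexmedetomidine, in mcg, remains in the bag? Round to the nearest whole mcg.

Dose = 0.61 mcg/kg/hr × 113.5 kg = 69.235 mcg/hr
Concentration = 235 mcg ÷ 47 mL = 5 mcg/mL
Rate = 69.235 mcg/hr ÷ 5 mcg/mL = 13.847 mL/hr
Volume infused = 13.847 mL/hr × 0.4 hr = 5.5388 mL
Volume remaining = 47 − 5.5388 = 41.4612 mL
Drug remaining = 41.4612 mL × 5 mcg/mL = 207.306 mcg

207 mcg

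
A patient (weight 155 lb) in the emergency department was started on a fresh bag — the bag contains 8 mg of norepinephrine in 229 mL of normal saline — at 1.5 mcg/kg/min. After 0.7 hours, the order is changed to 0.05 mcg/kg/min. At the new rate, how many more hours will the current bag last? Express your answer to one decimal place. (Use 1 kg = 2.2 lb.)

16.8 hours

Initial rate:
Weight = 155 lb ÷ 2.2 lb/kg = 70.45455 kg
Dose = 1.5 mcg/kg/min × 70.45455 kg = 105.6818 mcg/min
105.6818 mcg/min × 60 min/hr = 6340.909 mcg/hr
Concentration = 8 mg ÷ 229 mL = 0.0349345 mg/mL = 34.9345 mcg/mL
Rate = 6340.909 mcg/hr ÷ 34.9345 mcg/mL = 181.5085 mL/hr
Volume infused so far = 181.5085 mL/hr × 0.7 hr = 127.056 mL
Volume remaining = 229 − 127.056 = 101.944 mL
New rate:
Dose = 0.05 mcg/kg/min × 70.45455 kg = 3.522727 mcg/min
3.522727 mcg/min × 60 min/hr = 211.3636 mcg/hr
Rate = 211.3636 mcg/hr ÷ 34.9345 mcg/mL = 6.050284 mL/hr
Time remaining = 101.944 mL ÷ 6.050284 mL/hr = 16.84946 hr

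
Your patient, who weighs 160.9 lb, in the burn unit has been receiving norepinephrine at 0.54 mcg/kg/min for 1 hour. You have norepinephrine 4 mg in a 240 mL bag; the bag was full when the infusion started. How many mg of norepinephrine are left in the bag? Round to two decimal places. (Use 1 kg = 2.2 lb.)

Weight = 160.9 lb ÷ 2.2 lb/kg = 73.13636 kg
Dose = 0.54 mcg/kg/min × 73.13636 kg = 39.49364 mcg/min
39.49364 mcg/min × 60 min/hr = 2369.618 mcg/hr
Concentration = 4 mg ÷ 240 mL = 0.01666667 mg/mL = 16.66667 mcg/mL
Rate = 2369.618 mcg/hr ÷ 16.66667 mcg/mL = 142.1771 mL/hr
Volume infused = 142.1771 mL/hr × 1 hr = 142.1771 mL
Volume remaining = 240 − 142.1771 = 97.82291 mL
Drug remaining = 97.82291 mL × 16.66667 mcg/mL = 1630.382 mcg = 1.630382 mg

1.63 mg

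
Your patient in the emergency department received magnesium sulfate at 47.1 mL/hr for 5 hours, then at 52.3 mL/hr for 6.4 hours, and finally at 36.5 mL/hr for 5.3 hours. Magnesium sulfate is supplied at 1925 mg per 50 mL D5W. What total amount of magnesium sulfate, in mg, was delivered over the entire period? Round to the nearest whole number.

29401 mg

Concentration = 1925 mg ÷ 50 mL = 38.5 mg/mL
Stage 1: 47.1 mL/hr × 5 hr = 235.5 mL → 235.5 mL × 38.5 mg/mL = 9066.75 mg
Stage 2: 52.3 mL/hr × 6.4 hr = 334.72 mL → 334.72 mL × 38.5 mg/mL = 12886.72 mg
Stage 3: 36.5 mL/hr × 5.3 hr = 193.45 mL → 193.45 mL × 38.5 mg/mL = 7447.825 mg
Total = 9066.75 + 12886.72 + 7447.825 = 29401.3 mg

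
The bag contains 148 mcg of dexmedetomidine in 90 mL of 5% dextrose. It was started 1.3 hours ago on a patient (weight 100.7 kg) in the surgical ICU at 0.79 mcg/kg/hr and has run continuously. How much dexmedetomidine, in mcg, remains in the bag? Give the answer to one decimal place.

44.6 mcg

Dose = 0.79 mcg/kg/hr × 100.7 kg = 79.553 mcg/hr
Concentration = 148 mcg ÷ 90 mL = 1.644444 mcg/mL
Rate = 79.553 mcg/hr ÷ 1.644444 mcg/mL = 48.37682 mL/hr
Volume infused = 48.37682 mL/hr × 1.3 hr = 62.88987 mL
Volume remaining = 90 − 62.88987 = 27.11013 mL
Drug remaining = 27.11013 mL × 1.644444 mcg/mL = 44.5811 mcg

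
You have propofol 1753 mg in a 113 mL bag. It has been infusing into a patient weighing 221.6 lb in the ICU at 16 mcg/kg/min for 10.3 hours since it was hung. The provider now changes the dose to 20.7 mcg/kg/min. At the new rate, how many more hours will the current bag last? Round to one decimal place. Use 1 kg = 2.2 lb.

6.1 hours

Initial rate:
Weight = 221.6 lb ÷ 2.2 lb/kg = 100.7273 kg
Dose = 16 mcg/kg/min × 100.7273 kg = 1611.636 mcg/min
1611.636 mcg/min × 60 min/hr = 96698.18 mcg/hr
Concentration = 1753 mg ÷ 113 mL = 15.51327 mg/mL = 15513.27 mcg/mL
Rate = 96698.18 mcg/hr ÷ 15513.27 mcg/mL = 6.233254 mL/hr
Volume infused so far = 6.233254 mL/hr × 10.3 hr = 64.20252 mL
Volume remaining = 113 − 64.20252 = 48.79748 mL
New rate:
Dose = 20.7 mcg/kg/min × 100.7273 kg = 2085.055 mcg/min
2085.055 mcg/min × 60 min/hr = 125103.3 mcg/hr
Rate = 125103.3 mcg/hr ÷ 15513.27 mcg/mL = 8.064273 mL/hr
Time remaining = 48.79748 mL ÷ 8.064273 mL/hr = 6.051071 hr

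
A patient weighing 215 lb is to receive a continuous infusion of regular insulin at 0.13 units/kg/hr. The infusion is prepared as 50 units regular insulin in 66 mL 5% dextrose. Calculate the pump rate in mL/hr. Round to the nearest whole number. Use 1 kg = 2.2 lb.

Weight = 215 lb ÷ 2.2 lb/kg = 97.72727 kg
Dose = 0.13 units/kg/hr × 97.72727 kg = 12.70455 units/hr
Concentration = 50 units ÷ 66 mL = 0.7575758 units/mL
Rate = 12.70455 units/hr ÷ 0.7575758 units/mL = 16.77 mL/hr

17 mL/hr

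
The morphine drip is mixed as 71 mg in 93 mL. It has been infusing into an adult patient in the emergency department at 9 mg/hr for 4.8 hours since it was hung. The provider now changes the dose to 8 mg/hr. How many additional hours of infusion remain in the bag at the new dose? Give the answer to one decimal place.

Initial rate:
Concentration = 71 mg ÷ 93 mL = 0.7634409 mg/mL
Rate = 9 mg/hr ÷ 0.7634409 mg/mL = 11.78873 mL/hr
Volume infused so far = 11.78873 mL/hr × 4.8 hr = 56.58592 mL
Volume remaining = 93 − 56.58592 = 36.41408 mL
New rate:
Rate = 8 mg/hr ÷ 0.7634409 mg/mL = 10.47887 mL/hr
Time remaining = 36.41408 mL ÷ 10.47887 mL/hr = 3.475 hr

3.5 hours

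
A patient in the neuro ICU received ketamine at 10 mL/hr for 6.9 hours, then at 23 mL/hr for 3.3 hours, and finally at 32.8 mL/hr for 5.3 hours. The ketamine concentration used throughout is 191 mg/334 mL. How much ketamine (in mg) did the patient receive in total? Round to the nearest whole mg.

182 mg

Concentration = 191 mg ÷ 334 mL = 0.5718563 mg/mL
Stage 1: 10 mL/hr × 6.9 hr = 69 mL → 69 mL × 0.5718563 mg/mL = 39.45808 mg
Stage 2: 23 mL/hr × 3.3 hr = 75.9 mL → 75.9 mL × 0.5718563 mg/mL = 43.40389 mg
Stage 3: 32.8 mL/hr × 5.3 hr = 173.84 mL → 173.84 mL × 0.5718563 mg/mL = 99.4115 mg
Total = 39.45808 + 43.40389 + 99.4115 = 182.2735 mg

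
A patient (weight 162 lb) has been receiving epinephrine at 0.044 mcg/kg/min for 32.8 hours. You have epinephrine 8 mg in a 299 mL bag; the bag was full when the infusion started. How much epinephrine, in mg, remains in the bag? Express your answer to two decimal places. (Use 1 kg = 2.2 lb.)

1.62 mg

Weight = 162 lb ÷ 2.2 lb/kg = 73.63636 kg
Dose = 0.044 mcg/kg/min × 73.63636 kg = 3.24 mcg/min
3.24 mcg/min × 60 min/hr = 194.4 mcg/hr
Concentration = 8 mg ÷ 299 mL = 0.02675585 mg/mL = 26.75585 mcg/mL
Rate = 194.4 mcg/hr ÷ 26.75585 mcg/mL = 7.2657 mL/hr
Volume infused = 7.2657 mL/hr × 32.8 hr = 238.315 mL
Volume remaining = 299 − 238.315 = 60.68504 mL
Drug remaining = 60.68504 mL × 26.75585 mcg/mL = 1623.68 mcg = 1.62368 mg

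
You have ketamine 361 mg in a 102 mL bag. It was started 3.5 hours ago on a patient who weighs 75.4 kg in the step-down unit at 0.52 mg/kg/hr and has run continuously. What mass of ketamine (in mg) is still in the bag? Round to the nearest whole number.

224 mg

Dose = 0.52 mg/kg/hr × 75.4 kg = 39.208 mg/hr
Concentration = 361 mg ÷ 102 mL = 3.539216 mg/mL
Rate = 39.208 mg/hr ÷ 3.539216 mg/mL = 11.07816 mL/hr
Volume infused = 11.07816 mL/hr × 3.5 hr = 38.77356 mL
Volume remaining = 102 − 38.77356 = 63.22644 mL
Drug remaining = 63.22644 mL × 3.539216 mg/mL = 223.772 mg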